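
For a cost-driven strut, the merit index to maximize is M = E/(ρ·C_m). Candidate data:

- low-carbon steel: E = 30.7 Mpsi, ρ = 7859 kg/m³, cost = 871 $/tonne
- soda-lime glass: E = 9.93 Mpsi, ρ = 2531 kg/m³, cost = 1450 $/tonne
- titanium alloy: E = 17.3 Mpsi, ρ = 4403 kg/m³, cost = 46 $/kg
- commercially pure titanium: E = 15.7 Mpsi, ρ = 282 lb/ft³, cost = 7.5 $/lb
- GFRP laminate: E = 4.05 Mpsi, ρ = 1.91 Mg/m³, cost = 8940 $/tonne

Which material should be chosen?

low-carbon steel

Normalizing units and computing the index:
  low-carbon steel: E = 211.7 GPa, ρ = 7859 kg/m³, cost = 0.8710 $/kg
  soda-lime glass: E = 68.46 GPa, ρ = 2531 kg/m³, cost = 1.450 $/kg
  titanium alloy: E = 119.3 GPa, ρ = 4403 kg/m³, cost = 46.00 $/kg
  commercially pure titanium: E = 108.2 GPa, ρ = 4517 kg/m³, cost = 16.53 $/kg
  GFRP laminate: E = 27.92 GPa, ρ = 1910 kg/m³, cost = 8.940 $/kg
  low-carbon steel: M = 30.9 MN·m per $
  soda-lime glass: M = 18.7 MN·m per $
  GFRP laminate: M = 1.64 MN·m per $
  commercially pure titanium: M = 1.45 MN·m per $
  titanium alloy: M = 0.589 MN·m per $
The maximum is for low-carbon steel.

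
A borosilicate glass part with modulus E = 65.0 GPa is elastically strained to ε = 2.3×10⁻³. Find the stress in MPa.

σ = E·ε = 65000 MPa × 2.3×10⁻³ = 150 MPa.

150 MPa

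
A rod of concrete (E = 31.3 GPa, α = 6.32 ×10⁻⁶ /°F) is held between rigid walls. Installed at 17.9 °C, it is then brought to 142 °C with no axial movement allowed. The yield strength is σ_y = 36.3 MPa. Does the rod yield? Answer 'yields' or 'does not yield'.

α = 6.32×10⁻⁶/°F × 9/5 = 11.4×10⁻⁶/K.
ΔT = 124.1 K. Constrained thermal stress σ = E·α·ΔT = 31.30×10³ MPa × 11.4×10⁻⁶ × 124.1 = 44.2 MPa (compressive).
Compare to σ_y = 36.3 MPa: σ ≥ σ_y, so it yields.

yields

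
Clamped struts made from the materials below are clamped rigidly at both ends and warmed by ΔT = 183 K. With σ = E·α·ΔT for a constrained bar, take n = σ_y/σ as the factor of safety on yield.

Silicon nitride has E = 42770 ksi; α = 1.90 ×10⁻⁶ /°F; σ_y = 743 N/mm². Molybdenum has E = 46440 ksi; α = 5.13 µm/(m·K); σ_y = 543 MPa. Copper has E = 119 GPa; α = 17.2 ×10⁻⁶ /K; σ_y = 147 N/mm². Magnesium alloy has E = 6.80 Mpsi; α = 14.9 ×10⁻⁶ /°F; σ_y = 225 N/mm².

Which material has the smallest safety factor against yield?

In consistent units (E in GPa, α in ×10⁻⁶/K, σ_y in MPa):
  silicon nitride: E = 294.9, α = 3.42, σ_y = 743.0 → σ = 185 MPa, n = 4.03
  molybdenum: E = 320.2, α = 5.13, σ_y = 543.0 → σ = 301 MPa, n = 1.81
  copper: E = 119.0, α = 17.2, σ_y = 147.0 → σ = 375 MPa, n = 0.392
  magnesium alloy: E = 46.88, α = 26.8, σ_y = 225.0 → σ = 230 MPa, n = 0.978
Copper has the lowest safety factor, n = 0.392.

copper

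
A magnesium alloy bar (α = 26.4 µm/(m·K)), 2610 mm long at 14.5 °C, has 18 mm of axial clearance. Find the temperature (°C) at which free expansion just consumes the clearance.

α·L₀·ΔT = 18.0 mm ⇒ ΔT = 18.0 / (26.4×10⁻⁶ × 2610.0) = 261.2 K.
T = 14.5 + 261.2 = 275.7 °C.

276 °C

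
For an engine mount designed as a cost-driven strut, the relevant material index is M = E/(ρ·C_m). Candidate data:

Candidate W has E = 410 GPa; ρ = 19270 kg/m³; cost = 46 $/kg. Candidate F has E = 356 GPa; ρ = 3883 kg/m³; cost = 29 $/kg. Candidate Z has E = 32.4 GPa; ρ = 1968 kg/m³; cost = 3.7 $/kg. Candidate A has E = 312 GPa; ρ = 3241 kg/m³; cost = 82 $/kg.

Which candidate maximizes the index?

candidate Z

Computing M directly (units already consistent):
  candidate Z: M = 4.45 MN·m per $
  candidate F: M = 3.16 MN·m per $
  candidate A: M = 1.17 MN·m per $
  candidate W: M = 0.463 MN·m per $
The maximum is for candidate Z.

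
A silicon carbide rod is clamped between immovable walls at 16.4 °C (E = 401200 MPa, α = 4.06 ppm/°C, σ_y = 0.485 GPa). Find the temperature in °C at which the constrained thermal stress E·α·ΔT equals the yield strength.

314 °C

E = 401200 MPa = 401.2 GPa.
σ_y = 0.485 GPa = 485.0 MPa.
E·α·ΔT = 485.0 MPa ⇒ ΔT = 485.0 / (401.2×10³ × 4.06×10⁻⁶) = 297.8 K.
T = 16.4 + 297.8 = 314.2 °C.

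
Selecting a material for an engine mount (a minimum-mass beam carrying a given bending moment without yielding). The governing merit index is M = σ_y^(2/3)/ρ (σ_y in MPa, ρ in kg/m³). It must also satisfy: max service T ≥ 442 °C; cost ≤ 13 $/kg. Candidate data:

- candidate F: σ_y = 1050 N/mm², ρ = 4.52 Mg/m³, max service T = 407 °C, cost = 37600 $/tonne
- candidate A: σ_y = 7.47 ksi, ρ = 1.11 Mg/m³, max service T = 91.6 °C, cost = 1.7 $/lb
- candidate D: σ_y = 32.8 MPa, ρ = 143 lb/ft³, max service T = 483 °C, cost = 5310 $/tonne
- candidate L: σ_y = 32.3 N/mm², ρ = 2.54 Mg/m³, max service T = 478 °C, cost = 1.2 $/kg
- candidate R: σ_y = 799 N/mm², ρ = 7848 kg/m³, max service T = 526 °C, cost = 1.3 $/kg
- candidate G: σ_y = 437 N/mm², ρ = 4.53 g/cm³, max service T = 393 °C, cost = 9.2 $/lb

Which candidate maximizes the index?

candidate R

Screen on constraints: max service T ≥ 442 °C; cost ≤ 13 $/kg. Survivors: candidate D, candidate L, candidate R.
Convert each candidate to consistent units, then evaluate M:
  candidate D: σ_y = 32.80 MPa, ρ = 2291 kg/m³
  candidate L: σ_y = 32.30 MPa, ρ = 2540 kg/m³
  candidate R: σ_y = 799.0 MPa, ρ = 7848 kg/m³
  candidate R: M = 11.0×10⁻³
  candidate D: M = 4.47×10⁻³
  candidate L: M = 3.99×10⁻³
Highest index: candidate R.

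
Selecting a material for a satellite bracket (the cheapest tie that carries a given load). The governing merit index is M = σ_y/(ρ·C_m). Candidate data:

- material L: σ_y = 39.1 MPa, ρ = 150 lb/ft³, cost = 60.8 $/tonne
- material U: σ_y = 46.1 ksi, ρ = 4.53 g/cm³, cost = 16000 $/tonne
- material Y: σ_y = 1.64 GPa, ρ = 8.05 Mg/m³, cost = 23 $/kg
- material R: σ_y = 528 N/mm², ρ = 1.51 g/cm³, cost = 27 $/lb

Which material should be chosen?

Putting every candidate on a common basis:
  material L: σ_y = 39.10 MPa, ρ = 2403 kg/m³, cost = 0.06080 $/kg
  material U: σ_y = 317.8 MPa, ρ = 4530 kg/m³, cost = 16.00 $/kg
  material Y: σ_y = 1640 MPa, ρ = 8050 kg/m³, cost = 23.00 $/kg
  material R: σ_y = 528.0 MPa, ρ = 1510 kg/m³, cost = 59.52 $/kg
  material L: M = 268 kN·m per $
  material Y: M = 8.86 kN·m per $
  material R: M = 5.87 kN·m per $
  material U: M = 4.39 kN·m per $
Material L ranks first.

material L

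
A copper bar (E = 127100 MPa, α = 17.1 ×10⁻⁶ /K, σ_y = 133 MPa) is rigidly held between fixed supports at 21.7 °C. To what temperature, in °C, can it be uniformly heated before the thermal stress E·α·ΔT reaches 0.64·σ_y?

E = 127100 MPa = 127.1 GPa.
E·α·ΔT = 85.12 MPa ⇒ ΔT = 85.12 / (127.1×10³ × 17.1×10⁻⁶) = 39.16 K.
T = 21.7 + 39.16 = 60.86 °C.

60.9 °C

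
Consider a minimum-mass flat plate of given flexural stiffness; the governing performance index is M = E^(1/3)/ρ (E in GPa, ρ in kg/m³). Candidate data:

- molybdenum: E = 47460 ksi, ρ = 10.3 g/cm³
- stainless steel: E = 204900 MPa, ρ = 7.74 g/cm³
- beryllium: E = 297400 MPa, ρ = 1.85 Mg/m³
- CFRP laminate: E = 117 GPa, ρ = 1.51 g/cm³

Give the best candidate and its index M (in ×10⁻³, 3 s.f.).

Putting every candidate on a common basis:
  molybdenum: E = 327.2 GPa, ρ = 10300 kg/m³
  stainless steel: E = 204.9 GPa, ρ = 7740 kg/m³
  beryllium: E = 297.4 GPa, ρ = 1850 kg/m³
  CFRP laminate: E = 117.0 GPa, ρ = 1510 kg/m³
  beryllium: M = 3.61×10⁻³
  CFRP laminate: M = 3.24×10⁻³
  stainless steel: M = 0.762×10⁻³
  molybdenum: M = 0.669×10⁻³
Beryllium has the largest M.

beryllium, M = 3.61×10⁻³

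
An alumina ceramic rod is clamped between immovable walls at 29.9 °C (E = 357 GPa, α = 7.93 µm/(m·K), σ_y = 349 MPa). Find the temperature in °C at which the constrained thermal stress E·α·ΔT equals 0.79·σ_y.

E·α·ΔT = 275.7 MPa ⇒ ΔT = 275.7 / (357.0×10³ × 7.93×10⁻⁶) = 97.39 K.
T = 29.9 + 97.39 = 127.3 °C.

127 °C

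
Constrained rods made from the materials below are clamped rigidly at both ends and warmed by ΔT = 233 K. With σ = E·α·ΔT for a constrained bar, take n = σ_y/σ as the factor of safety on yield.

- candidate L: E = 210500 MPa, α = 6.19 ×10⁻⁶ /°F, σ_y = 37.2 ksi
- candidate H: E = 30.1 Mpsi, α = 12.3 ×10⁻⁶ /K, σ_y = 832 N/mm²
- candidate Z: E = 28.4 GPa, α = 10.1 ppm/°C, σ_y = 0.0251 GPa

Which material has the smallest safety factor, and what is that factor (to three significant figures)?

candidate Z, n = 0.376

In consistent units (E in GPa, α in ×10⁻⁶/K, σ_y in MPa):
  candidate L: E = 210.5, α = 11.1, σ_y = 256.5 → σ = 546 MPa, n = 0.469
  candidate H: E = 207.5, α = 12.3, σ_y = 832.0 → σ = 595 MPa, n = 1.40
  candidate Z: E = 28.40, α = 10.1, σ_y = 25.10 → σ = 66.8 MPa, n = 0.376
Smallest n: candidate Z with n = 0.376.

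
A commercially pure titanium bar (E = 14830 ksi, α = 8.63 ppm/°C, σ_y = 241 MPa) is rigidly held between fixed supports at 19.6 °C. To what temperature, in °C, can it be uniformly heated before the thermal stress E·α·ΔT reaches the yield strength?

E = 14830 ksi = 102.2 GPa.
E·α·ΔT = 241.0 MPa ⇒ ΔT = 241.0 / (102.2×10³ × 8.63×10⁻⁶) = 273.1 K.
T = 19.6 + 273.1 = 292.7 °C.

293 °C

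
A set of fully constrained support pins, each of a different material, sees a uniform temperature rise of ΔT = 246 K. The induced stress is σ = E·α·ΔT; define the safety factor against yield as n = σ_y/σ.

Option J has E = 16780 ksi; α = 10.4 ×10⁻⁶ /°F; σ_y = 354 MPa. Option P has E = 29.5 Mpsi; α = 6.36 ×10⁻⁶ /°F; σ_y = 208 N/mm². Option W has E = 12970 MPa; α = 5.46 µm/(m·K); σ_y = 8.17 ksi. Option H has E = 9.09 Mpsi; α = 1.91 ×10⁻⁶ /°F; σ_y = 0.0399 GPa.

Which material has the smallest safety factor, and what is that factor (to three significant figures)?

With everything in SI (GPa, ×10⁻⁶/K, MPa):
  option J: E = 115.7, α = 18.7, σ_y = 354.0 → σ = 533 MPa, n = 0.664
  option P: E = 203.4, α = 11.4, σ_y = 208.0 → σ = 573 MPa, n = 0.363
  option W: E = 12.97, α = 5.46, σ_y = 56.33 → σ = 17.4 MPa, n = 3.23
  option H: E = 62.67, α = 3.44, σ_y = 39.90 → σ = 53.0 MPa, n = 0.753
Option P has the lowest safety factor, n = 0.363.

option P, n = 0.363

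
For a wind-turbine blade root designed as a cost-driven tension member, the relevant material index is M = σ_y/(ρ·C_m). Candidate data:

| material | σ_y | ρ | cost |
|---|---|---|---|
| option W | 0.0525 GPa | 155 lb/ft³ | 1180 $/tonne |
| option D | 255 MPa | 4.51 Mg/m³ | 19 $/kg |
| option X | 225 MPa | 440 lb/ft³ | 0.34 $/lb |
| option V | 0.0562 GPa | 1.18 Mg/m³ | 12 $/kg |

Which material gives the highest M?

option X

Putting every candidate on a common basis:
  option W: σ_y = 52.50 MPa, ρ = 2483 kg/m³, cost = 1.180 $/kg
  option D: σ_y = 255.0 MPa, ρ = 4510 kg/m³, cost = 19.00 $/kg
  option X: σ_y = 225.0 MPa, ρ = 7048 kg/m³, cost = 0.7496 $/kg
  option V: σ_y = 56.20 MPa, ρ = 1180 kg/m³, cost = 12.00 $/kg
  option X: M = 42.6 kN·m per $
  option W: M = 17.9 kN·m per $
  option V: M = 3.97 kN·m per $
  option D: M = 2.98 kN·m per $
Highest index: option X.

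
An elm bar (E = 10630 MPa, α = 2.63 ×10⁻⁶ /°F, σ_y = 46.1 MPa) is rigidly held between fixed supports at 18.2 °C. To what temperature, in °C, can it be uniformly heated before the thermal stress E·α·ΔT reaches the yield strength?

E = 10630 MPa = 10.63 GPa.
α = 2.63×10⁻⁶/°F × 9/5 = 4.73×10⁻⁶/K.
E·α·ΔT = 46.10 MPa ⇒ ΔT = 46.10 / (10.63×10³ × 4.73×10⁻⁶) = 916.1 K.
T = 18.2 + 916.1 = 934.3 °C.

934 °C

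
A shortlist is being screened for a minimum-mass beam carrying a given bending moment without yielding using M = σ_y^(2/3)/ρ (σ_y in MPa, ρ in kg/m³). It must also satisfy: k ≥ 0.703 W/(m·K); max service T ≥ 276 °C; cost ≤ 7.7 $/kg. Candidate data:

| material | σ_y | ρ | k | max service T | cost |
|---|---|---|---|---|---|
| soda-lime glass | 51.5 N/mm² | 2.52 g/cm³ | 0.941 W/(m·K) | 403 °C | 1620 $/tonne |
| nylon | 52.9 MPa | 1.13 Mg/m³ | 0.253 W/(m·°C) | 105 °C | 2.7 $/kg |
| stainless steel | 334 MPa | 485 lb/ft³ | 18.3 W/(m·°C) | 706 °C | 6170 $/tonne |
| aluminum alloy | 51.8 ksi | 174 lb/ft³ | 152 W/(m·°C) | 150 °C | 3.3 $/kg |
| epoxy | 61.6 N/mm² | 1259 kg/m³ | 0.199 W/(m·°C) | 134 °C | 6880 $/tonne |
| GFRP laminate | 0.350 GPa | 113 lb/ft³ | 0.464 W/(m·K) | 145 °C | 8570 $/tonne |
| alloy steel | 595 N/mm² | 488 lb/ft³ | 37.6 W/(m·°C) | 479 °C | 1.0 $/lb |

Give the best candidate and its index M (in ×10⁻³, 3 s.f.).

alloy steel, M = 9.05×10⁻³

Screen on constraints: k ≥ 0.703 W/(m·K); max service T ≥ 276 °C; cost ≤ 7.7 $/kg. Survivors: soda-lime glass, stainless steel, alloy steel.
Convert each candidate to consistent units, then evaluate M:
  soda-lime glass: σ_y = 51.50 MPa, ρ = 2520 kg/m³
  stainless steel: σ_y = 334.0 MPa, ρ = 7769 kg/m³
  alloy steel: σ_y = 595.0 MPa, ρ = 7817 kg/m³
  alloy steel: M = 9.05×10⁻³
  stainless steel: M = 6.20×10⁻³
  soda-lime glass: M = 5.49×10⁻³
The maximum is for alloy steel.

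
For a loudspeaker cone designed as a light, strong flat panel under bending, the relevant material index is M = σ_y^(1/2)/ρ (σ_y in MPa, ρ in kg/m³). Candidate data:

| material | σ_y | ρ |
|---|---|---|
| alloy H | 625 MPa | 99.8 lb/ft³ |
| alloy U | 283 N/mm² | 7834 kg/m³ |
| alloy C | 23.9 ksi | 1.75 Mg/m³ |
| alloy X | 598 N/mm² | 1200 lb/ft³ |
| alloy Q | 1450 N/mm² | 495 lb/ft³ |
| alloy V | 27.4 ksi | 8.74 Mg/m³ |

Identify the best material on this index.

In SI units:
  alloy H: σ_y = 625.0 MPa, ρ = 1599 kg/m³
  alloy U: σ_y = 283.0 MPa, ρ = 7834 kg/m³
  alloy C: σ_y = 164.8 MPa, ρ = 1750 kg/m³
  alloy X: σ_y = 598.0 MPa, ρ = 19220 kg/m³
  alloy Q: σ_y = 1450 MPa, ρ = 7929 kg/m³
  alloy V: σ_y = 188.9 MPa, ρ = 8740 kg/m³
  alloy H: M = 15.6×10⁻³
  alloy C: M = 7.34×10⁻³
  alloy Q: M = 4.80×10⁻³
  alloy U: M = 2.15×10⁻³
  alloy V: M = 1.57×10⁻³
  alloy X: M = 1.27×10⁻³
Alloy H ranks first.

alloy H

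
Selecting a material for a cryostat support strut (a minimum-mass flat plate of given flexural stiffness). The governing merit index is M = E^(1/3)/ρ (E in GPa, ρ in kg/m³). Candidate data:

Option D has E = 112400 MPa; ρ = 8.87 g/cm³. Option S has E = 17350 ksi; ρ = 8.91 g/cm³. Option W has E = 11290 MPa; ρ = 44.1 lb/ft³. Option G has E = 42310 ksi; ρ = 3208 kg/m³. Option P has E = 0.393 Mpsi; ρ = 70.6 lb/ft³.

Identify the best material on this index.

Putting every candidate on a common basis:
  option D: E = 112.4 GPa, ρ = 8870 kg/m³
  option S: E = 119.6 GPa, ρ = 8910 kg/m³
  option W: E = 11.29 GPa, ρ = 706.4 kg/m³
  option G: E = 291.7 GPa, ρ = 3208 kg/m³
  option P: E = 2.710 GPa, ρ = 1131 kg/m³
  option W: M = 3.18×10⁻³
  option G: M = 2.07×10⁻³
  option P: M = 1.23×10⁻³
  option S: M = 0.553×10⁻³
  option D: M = 0.544×10⁻³
The maximum is for option W.

option W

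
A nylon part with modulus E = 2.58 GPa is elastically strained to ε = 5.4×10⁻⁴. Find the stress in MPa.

σ = E·ε = 2580 MPa × 5.4×10⁻⁴ = 1.39 MPa.

1.39 MPa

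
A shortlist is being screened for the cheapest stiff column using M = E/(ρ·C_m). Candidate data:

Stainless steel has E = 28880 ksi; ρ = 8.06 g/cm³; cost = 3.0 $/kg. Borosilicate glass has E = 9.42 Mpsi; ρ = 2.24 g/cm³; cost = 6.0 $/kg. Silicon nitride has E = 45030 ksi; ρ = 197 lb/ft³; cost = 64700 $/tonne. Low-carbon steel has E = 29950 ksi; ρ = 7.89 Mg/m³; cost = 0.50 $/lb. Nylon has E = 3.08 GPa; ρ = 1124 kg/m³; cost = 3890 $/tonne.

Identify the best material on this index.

Normalizing units and computing the index:
  stainless steel: E = 199.1 GPa, ρ = 8060 kg/m³, cost = 3.000 $/kg
  borosilicate glass: E = 64.95 GPa, ρ = 2240 kg/m³, cost = 6.000 $/kg
  silicon nitride: E = 310.5 GPa, ρ = 3156 kg/m³, cost = 64.70 $/kg
  low-carbon steel: E = 206.5 GPa, ρ = 7890 kg/m³, cost = 1.102 $/kg
  nylon: E = 3.080 GPa, ρ = 1124 kg/m³, cost = 3.890 $/kg
  low-carbon steel: M = 23.7 MN·m per $
  stainless steel: M = 8.23 MN·m per $
  borosilicate glass: M = 4.83 MN·m per $
  silicon nitride: M = 1.52 MN·m per $
  nylon: M = 0.704 MN·m per $
Low-carbon steel has the largest M.

low-carbon steel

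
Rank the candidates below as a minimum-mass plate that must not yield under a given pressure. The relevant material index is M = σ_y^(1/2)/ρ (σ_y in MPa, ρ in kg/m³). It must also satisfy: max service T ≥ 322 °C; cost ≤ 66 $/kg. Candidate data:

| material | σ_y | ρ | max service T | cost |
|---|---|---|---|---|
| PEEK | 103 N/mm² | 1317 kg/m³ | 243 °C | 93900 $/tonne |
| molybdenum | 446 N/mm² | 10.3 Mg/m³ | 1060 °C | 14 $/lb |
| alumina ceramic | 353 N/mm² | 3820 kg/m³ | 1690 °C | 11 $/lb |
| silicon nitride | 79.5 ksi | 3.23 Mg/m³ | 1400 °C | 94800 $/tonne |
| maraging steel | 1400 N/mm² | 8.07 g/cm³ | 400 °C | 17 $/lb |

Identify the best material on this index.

alumina ceramic

Screen on constraints: max service T ≥ 322 °C; cost ≤ 66 $/kg. Survivors: molybdenum, alumina ceramic, maraging steel.
In SI units:
  molybdenum: σ_y = 446.0 MPa, ρ = 10300 kg/m³
  alumina ceramic: σ_y = 353.0 MPa, ρ = 3820 kg/m³
  maraging steel: σ_y = 1400 MPa, ρ = 8070 kg/m³
  alumina ceramic: M = 4.92×10⁻³
  maraging steel: M = 4.64×10⁻³
  molybdenum: M = 2.05×10⁻³
The maximum is for alumina ceramic.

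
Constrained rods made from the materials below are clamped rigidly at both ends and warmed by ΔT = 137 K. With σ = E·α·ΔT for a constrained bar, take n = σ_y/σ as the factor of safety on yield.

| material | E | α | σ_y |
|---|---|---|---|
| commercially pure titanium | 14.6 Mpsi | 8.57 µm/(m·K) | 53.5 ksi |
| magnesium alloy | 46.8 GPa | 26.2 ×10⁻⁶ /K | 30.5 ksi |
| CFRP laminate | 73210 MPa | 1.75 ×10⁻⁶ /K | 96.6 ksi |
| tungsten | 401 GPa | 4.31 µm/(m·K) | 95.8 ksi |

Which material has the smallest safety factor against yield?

In consistent units (E in GPa, α in ×10⁻⁶/K, σ_y in MPa):
  commercially pure titanium: E = 100.7, α = 8.57, σ_y = 368.9 → σ = 118 MPa, n = 3.12
  magnesium alloy: E = 46.80, α = 26.2, σ_y = 210.3 → σ = 168 MPa, n = 1.25
  CFRP laminate: E = 73.21, α = 1.75, σ_y = 666.0 → σ = 17.6 MPa, n = 37.9
  tungsten: E = 401.0, α = 4.31, σ_y = 660.5 → σ = 237 MPa, n = 2.79
The minimum is magnesium alloy at n = 1.25.

magnesium alloy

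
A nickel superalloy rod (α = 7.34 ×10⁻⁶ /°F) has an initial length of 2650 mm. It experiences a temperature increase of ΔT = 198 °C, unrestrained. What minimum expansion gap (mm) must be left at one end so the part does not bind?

Convert α: 7.34×10⁻⁶/°F × (9/5) = 13.2×10⁻⁶/K.
ΔL = α·L₀·ΔT = 13.2×10⁻⁶ × 2650 mm × 198.0 K = 6.93 mm.

6.93 mm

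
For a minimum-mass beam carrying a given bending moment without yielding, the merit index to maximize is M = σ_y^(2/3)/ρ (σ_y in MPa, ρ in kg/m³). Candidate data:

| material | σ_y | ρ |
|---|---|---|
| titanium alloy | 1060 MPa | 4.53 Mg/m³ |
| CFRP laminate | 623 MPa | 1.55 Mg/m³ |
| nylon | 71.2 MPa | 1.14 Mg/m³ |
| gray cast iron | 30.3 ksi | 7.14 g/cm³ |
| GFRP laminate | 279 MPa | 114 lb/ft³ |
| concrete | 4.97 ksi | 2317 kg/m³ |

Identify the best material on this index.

CFRP laminate

In SI units:
  titanium alloy: σ_y = 1060 MPa, ρ = 4530 kg/m³
  CFRP laminate: σ_y = 623.0 MPa, ρ = 1550 kg/m³
  nylon: σ_y = 71.20 MPa, ρ = 1140 kg/m³
  gray cast iron: σ_y = 208.9 MPa, ρ = 7140 kg/m³
  GFRP laminate: σ_y = 279.0 MPa, ρ = 1826 kg/m³
  concrete: σ_y = 34.27 MPa, ρ = 2317 kg/m³
  CFRP laminate: M = 47.1×10⁻³
  GFRP laminate: M = 23.4×10⁻³
  titanium alloy: M = 22.9×10⁻³
  nylon: M = 15.1×10⁻³
  gray cast iron: M = 4.93×10⁻³
  concrete: M = 4.55×10⁻³
CFRP laminate ranks first.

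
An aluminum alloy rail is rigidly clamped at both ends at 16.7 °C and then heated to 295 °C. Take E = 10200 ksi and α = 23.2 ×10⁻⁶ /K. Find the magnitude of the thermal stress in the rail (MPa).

E = 10200 ksi = 70.33 GPa.
ΔT = 278.3 K. Constrained thermal stress σ = E·α·ΔT = 70.33×10³ MPa × 23.2×10⁻⁶ × 278.3 = 454 MPa (compressive).

454 MPa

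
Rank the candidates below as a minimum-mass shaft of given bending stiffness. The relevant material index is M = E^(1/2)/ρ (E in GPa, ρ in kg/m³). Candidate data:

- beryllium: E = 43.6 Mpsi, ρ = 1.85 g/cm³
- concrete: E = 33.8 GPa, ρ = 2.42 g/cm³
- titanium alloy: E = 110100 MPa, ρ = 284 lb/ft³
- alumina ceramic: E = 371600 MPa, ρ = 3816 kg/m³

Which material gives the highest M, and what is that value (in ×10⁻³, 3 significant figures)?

After converting to SI:
  beryllium: E = 300.6 GPa, ρ = 1850 kg/m³
  concrete: E = 33.80 GPa, ρ = 2420 kg/m³
  titanium alloy: E = 110.1 GPa, ρ = 4549 kg/m³
  alumina ceramic: E = 371.6 GPa, ρ = 3816 kg/m³
  beryllium: M = 9.37×10⁻³
  alumina ceramic: M = 5.05×10⁻³
  concrete: M = 2.40×10⁻³
  titanium alloy: M = 2.31×10⁻³
Highest index: beryllium.

beryllium, M = 9.37×10⁻³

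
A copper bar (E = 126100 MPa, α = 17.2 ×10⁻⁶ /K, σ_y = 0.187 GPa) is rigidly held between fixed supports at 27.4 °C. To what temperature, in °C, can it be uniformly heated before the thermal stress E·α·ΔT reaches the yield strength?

114 °C

E = 126100 MPa = 126.1 GPa.
σ_y = 0.187 GPa = 187.0 MPa.
E·α·ΔT = 187.0 MPa ⇒ ΔT = 187.0 / (126.1×10³ × 17.2×10⁻⁶) = 86.22 K.
T = 27.4 + 86.22 = 113.6 °C.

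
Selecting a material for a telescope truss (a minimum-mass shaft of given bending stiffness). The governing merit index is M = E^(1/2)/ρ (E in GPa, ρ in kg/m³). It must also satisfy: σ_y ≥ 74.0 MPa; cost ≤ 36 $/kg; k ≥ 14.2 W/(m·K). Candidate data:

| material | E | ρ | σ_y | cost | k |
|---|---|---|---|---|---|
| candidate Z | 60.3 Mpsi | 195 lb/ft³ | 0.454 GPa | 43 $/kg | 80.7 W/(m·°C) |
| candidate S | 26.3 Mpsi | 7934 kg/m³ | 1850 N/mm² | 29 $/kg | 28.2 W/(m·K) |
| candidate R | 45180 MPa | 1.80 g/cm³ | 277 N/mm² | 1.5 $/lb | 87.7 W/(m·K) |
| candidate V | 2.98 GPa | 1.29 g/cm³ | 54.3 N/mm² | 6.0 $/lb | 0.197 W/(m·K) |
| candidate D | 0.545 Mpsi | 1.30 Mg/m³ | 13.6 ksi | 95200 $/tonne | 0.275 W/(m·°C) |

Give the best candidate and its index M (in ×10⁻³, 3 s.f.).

Screen on constraints: σ_y ≥ 74.0 MPa; cost ≤ 36 $/kg; k ≥ 14.2 W/(m·K). Survivors: candidate S, candidate R.
In SI units:
  candidate S: E = 181.3 GPa, ρ = 7934 kg/m³
  candidate R: E = 45.18 GPa, ρ = 1800 kg/m³
  candidate R: M = 3.73×10⁻³
  candidate S: M = 1.70×10⁻³
Candidate R ranks first.

candidate R, M = 3.73×10⁻³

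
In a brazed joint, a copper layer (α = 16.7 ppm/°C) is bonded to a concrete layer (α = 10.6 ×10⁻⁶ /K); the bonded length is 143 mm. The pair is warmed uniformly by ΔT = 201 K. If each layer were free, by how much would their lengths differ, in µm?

175 µm

Δα = |16.7 − 10.6|×10⁻⁶/K = 6.10×10⁻⁶/K.
ΔL_mismatch = Δα·L·ΔT = 6.10×10⁻⁶ × 143.0 mm × 201.0 K = 175 µm.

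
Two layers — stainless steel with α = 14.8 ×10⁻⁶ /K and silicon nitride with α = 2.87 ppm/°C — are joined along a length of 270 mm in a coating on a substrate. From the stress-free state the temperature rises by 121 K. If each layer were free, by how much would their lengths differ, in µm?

Δα = |14.8 − 2.87|×10⁻⁶/K = 11.9×10⁻⁶/K.
ΔL_mismatch = Δα·L·ΔT = 11.9×10⁻⁶ × 270.0 mm × 121.0 K = 390 µm.

390 µm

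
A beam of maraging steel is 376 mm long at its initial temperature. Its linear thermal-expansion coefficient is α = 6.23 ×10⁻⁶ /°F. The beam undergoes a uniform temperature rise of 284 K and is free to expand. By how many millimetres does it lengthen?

Convert α: 6.23×10⁻⁶/°F × (9/5) = 11.2×10⁻⁶/K.
ΔL = α·L₀·ΔT = 11.2×10⁻⁶ × 376 mm × 284.0 K = 1.20 mm.

1.20 mm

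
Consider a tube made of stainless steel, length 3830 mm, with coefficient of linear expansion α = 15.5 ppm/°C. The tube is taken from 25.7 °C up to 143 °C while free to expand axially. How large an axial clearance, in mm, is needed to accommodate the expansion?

6.96 mm

ΔT = 143 − 25.7 = 117.3 K.
ΔL = α·L₀·ΔT = 15.5×10⁻⁶ × 3830 mm × 117.3 K = 6.96 mm.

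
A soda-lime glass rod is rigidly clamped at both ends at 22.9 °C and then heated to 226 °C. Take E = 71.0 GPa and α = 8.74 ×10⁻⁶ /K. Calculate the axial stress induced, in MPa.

ΔT = 203.1 K. Constrained thermal stress σ = E·α·ΔT = 71.00×10³ MPa × 8.74×10⁻⁶ × 203.1 = 126 MPa (compressive).

126 MPa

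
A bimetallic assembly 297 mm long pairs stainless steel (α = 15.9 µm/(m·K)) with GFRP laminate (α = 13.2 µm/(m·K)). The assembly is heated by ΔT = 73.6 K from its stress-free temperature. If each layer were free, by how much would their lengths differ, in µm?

Δα = |15.9 − 13.2|×10⁻⁶/K = 2.70×10⁻⁶/K.
ΔL_mismatch = Δα·L·ΔT = 2.70×10⁻⁶ × 297.0 mm × 73.6 K = 59.0 µm.

59.0 µm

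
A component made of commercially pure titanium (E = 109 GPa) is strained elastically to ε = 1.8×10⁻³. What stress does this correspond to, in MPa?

196 MPa

σ = E·ε = 109000 MPa × 1.8×10⁻³ = 196 MPa.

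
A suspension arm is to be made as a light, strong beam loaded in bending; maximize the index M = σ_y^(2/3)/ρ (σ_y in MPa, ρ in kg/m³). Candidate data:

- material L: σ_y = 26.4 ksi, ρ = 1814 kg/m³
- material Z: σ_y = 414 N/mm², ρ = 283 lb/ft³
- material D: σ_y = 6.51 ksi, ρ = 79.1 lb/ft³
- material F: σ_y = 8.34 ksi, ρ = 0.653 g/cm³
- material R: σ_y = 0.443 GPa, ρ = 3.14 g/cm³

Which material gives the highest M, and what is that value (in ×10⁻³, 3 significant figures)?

material F, M = 22.8×10⁻³

After converting to SI:
  material L: σ_y = 182.0 MPa, ρ = 1814 kg/m³
  material Z: σ_y = 414.0 MPa, ρ = 4533 kg/m³
  material D: σ_y = 44.88 MPa, ρ = 1267 kg/m³
  material F: σ_y = 57.50 MPa, ρ = 653.0 kg/m³
  material R: σ_y = 443.0 MPa, ρ = 3140 kg/m³
  material F: M = 22.8×10⁻³
  material R: M = 18.5×10⁻³
  material L: M = 17.7×10⁻³
  material Z: M = 12.3×10⁻³
  material D: M = 9.97×10⁻³
Material F ranks first.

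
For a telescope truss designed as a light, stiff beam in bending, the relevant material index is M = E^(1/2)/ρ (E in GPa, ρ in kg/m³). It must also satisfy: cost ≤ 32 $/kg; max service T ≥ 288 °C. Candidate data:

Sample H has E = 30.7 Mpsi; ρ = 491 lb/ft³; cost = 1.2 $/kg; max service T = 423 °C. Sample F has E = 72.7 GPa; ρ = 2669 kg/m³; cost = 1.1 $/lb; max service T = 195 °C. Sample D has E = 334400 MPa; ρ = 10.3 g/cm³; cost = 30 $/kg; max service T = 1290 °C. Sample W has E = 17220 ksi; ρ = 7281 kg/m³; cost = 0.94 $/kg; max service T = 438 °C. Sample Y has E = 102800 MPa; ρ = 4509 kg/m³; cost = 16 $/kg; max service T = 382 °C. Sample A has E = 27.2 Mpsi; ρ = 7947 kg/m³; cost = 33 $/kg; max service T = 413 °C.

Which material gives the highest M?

Screen on constraints: cost ≤ 32 $/kg; max service T ≥ 288 °C. Survivors: sample H, sample D, sample W, sample Y.
Convert each candidate to consistent units, then evaluate M:
  sample H: E = 211.7 GPa, ρ = 7865 kg/m³
  sample D: E = 334.4 GPa, ρ = 10300 kg/m³
  sample W: E = 118.7 GPa, ρ = 7281 kg/m³
  sample Y: E = 102.8 GPa, ρ = 4509 kg/m³
  sample Y: M = 2.25×10⁻³
  sample H: M = 1.85×10⁻³
  sample D: M = 1.78×10⁻³
  sample W: M = 1.50×10⁻³
Sample Y ranks first.

sample Y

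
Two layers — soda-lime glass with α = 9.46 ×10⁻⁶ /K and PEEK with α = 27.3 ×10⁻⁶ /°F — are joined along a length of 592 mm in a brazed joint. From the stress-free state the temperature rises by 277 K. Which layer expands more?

PEEK

PEEK: α = 27.3×10⁻⁶/°F × 9/5 = 49.1×10⁻⁶/K.
α(soda-lime glass) = 9.46×10⁻⁶/K vs α(PEEK) = 49.1×10⁻⁶/K.
Higher α expands more for the same ΔT: PEEK.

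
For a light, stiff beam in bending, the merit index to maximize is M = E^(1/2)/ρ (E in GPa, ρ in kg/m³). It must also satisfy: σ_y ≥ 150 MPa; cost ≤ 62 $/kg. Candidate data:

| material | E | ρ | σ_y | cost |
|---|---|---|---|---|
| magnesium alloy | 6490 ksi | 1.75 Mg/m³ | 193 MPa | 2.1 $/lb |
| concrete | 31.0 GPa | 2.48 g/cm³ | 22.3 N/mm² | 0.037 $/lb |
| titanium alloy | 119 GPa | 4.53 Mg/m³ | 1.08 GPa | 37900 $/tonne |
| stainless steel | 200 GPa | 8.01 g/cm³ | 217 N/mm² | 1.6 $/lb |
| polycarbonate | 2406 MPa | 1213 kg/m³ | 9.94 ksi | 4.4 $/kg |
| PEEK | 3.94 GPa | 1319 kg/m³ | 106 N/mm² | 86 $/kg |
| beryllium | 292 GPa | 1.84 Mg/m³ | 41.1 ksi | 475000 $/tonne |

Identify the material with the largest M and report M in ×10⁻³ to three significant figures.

Screen on constraints: σ_y ≥ 150 MPa; cost ≤ 62 $/kg. Survivors: magnesium alloy, titanium alloy, stainless steel.
Putting every candidate on a common basis:
  magnesium alloy: E = 44.75 GPa, ρ = 1750 kg/m³
  titanium alloy: E = 119.0 GPa, ρ = 4530 kg/m³
  stainless steel: E = 200.0 GPa, ρ = 8010 kg/m³
  magnesium alloy: M = 3.82×10⁻³
  titanium alloy: M = 2.41×10⁻³
  stainless steel: M = 1.77×10⁻³
Magnesium alloy has the largest M.

magnesium alloy, M = 3.82×10⁻³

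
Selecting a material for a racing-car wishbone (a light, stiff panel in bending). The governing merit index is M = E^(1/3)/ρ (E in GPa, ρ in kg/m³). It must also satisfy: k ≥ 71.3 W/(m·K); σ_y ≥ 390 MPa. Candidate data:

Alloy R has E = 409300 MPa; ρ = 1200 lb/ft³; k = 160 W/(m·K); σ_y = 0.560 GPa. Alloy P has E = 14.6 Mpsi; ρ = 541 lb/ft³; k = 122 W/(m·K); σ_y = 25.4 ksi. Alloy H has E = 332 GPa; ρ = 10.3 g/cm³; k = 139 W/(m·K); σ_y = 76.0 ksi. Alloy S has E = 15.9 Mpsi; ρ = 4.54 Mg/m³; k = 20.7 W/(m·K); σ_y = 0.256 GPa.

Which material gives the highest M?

Screen on constraints: k ≥ 71.3 W/(m·K); σ_y ≥ 390 MPa. Survivors: alloy R, alloy H.
After converting to SI:
  alloy R: E = 409.3 GPa, ρ = 19220 kg/m³
  alloy H: E = 332.0 GPa, ρ = 10300 kg/m³
  alloy H: M = 0.672×10⁻³
  alloy R: M = 0.386×10⁻³
Highest index: alloy H.

alloy H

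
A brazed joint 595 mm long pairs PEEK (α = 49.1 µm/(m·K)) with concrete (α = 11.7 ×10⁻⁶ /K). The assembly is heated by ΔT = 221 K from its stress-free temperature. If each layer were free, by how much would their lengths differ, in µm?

4920 µm

Δα = |49.1 − 11.7|×10⁻⁶/K = 37.4×10⁻⁶/K.
ΔL_mismatch = Δα·L·ΔT = 37.4×10⁻⁶ × 595.0 mm × 221.0 K = 4920 µm.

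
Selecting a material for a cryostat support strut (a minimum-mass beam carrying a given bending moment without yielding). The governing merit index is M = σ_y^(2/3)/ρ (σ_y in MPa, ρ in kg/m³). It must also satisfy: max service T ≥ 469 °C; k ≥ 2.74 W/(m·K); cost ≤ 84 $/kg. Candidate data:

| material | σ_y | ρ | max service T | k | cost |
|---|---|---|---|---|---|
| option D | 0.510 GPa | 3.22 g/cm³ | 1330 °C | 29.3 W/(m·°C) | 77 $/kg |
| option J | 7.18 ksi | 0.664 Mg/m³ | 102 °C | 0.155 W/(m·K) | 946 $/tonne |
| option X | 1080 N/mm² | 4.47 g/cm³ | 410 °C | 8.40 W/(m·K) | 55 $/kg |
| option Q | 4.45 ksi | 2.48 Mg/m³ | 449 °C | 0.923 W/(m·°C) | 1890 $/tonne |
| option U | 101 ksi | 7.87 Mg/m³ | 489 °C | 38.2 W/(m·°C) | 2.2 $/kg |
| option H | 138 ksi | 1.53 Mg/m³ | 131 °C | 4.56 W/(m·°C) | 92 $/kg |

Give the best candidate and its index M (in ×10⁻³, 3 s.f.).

Screen on constraints: max service T ≥ 469 °C; k ≥ 2.74 W/(m·K); cost ≤ 84 $/kg. Survivors: option D, option U.
After converting to SI:
  option D: σ_y = 510.0 MPa, ρ = 3220 kg/m³
  option U: σ_y = 696.4 MPa, ρ = 7870 kg/m³
  option D: M = 19.8×10⁻³
  option U: M = 9.98×10⁻³
Option D has the largest M.

option D, M = 19.8×10⁻³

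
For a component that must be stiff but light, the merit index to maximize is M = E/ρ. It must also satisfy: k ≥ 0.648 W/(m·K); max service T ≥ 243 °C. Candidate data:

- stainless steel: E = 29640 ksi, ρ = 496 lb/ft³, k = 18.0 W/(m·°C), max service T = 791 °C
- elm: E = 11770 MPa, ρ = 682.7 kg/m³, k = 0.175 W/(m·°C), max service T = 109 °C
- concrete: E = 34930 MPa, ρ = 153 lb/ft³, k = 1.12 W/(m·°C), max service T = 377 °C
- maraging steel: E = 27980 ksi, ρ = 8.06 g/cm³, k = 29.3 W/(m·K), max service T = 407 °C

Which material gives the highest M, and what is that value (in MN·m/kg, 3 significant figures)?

stainless steel, M = 25.7 MN·m/kg

Screen on constraints: k ≥ 0.648 W/(m·K); max service T ≥ 243 °C. Survivors: stainless steel, concrete, maraging steel.
In SI units:
  stainless steel: E = 204.4 GPa, ρ = 7945 kg/m³
  concrete: E = 34.93 GPa, ρ = 2451 kg/m³
  maraging steel: E = 192.9 GPa, ρ = 8060 kg/m³
  stainless steel: M = 25.7 MN·m/kg
  maraging steel: M = 23.9 MN·m/kg
  concrete: M = 14.3 MN·m/kg
Stainless steel has the largest M.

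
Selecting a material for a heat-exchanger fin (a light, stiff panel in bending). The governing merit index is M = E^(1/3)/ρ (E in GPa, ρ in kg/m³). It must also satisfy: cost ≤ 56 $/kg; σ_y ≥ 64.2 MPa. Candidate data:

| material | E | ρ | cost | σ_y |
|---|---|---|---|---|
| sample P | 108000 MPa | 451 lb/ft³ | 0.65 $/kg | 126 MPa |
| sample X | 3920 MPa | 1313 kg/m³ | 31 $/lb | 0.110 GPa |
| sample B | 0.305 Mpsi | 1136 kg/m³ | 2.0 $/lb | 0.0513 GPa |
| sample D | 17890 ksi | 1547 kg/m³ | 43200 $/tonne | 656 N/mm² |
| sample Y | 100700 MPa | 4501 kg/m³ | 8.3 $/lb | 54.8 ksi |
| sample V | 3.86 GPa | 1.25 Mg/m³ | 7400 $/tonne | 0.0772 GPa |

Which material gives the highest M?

sample D

Screen on constraints: cost ≤ 56 $/kg; σ_y ≥ 64.2 MPa. Survivors: sample P, sample D, sample Y, sample V.
In SI units:
  sample P: E = 108.0 GPa, ρ = 7224 kg/m³
  sample D: E = 123.3 GPa, ρ = 1547 kg/m³
  sample Y: E = 100.7 GPa, ρ = 4501 kg/m³
  sample V: E = 3.860 GPa, ρ = 1250 kg/m³
  sample D: M = 3.22×10⁻³
  sample V: M = 1.25×10⁻³
  sample Y: M = 1.03×10⁻³
  sample P: M = 0.659×10⁻³
Highest index: sample D.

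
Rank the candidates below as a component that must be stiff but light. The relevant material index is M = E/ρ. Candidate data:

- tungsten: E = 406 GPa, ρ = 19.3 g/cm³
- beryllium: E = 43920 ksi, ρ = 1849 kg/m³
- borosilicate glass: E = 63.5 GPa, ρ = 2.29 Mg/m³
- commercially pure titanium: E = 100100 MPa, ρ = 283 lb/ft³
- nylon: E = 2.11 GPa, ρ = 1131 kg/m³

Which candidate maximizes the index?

Convert each candidate to consistent units, then evaluate M:
  tungsten: E = 406.0 GPa, ρ = 19300 kg/m³
  beryllium: E = 302.8 GPa, ρ = 1849 kg/m³
  borosilicate glass: E = 63.50 GPa, ρ = 2290 kg/m³
  commercially pure titanium: E = 100.1 GPa, ρ = 4533 kg/m³
  nylon: E = 2.110 GPa, ρ = 1131 kg/m³
  beryllium: M = 164 MN·m/kg
  borosilicate glass: M = 27.7 MN·m/kg
  commercially pure titanium: M = 22.1 MN·m/kg
  tungsten: M = 21.0 MN·m/kg
  nylon: M = 1.87 MN·m/kg
The maximum is for beryllium.

beryllium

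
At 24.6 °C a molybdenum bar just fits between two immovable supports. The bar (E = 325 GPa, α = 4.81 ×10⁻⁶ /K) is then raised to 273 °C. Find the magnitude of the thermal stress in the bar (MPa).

ΔT = 248.4 K. Constrained thermal stress σ = E·α·ΔT = 325.0×10³ MPa × 4.81×10⁻⁶ × 248.4 = 388 MPa (compressive).

388 MPa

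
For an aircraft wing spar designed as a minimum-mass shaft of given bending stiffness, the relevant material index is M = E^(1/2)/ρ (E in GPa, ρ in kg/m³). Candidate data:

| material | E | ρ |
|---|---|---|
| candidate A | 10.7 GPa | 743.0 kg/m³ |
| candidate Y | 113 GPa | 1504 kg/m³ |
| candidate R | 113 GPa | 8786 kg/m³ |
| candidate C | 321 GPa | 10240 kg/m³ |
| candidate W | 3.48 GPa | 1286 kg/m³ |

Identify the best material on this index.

candidate Y

Evaluate M for each candidate:
  candidate Y: M = 7.07×10⁻³
  candidate A: M = 4.40×10⁻³
  candidate C: M = 1.75×10⁻³
  candidate W: M = 1.45×10⁻³
  candidate R: M = 1.21×10⁻³
Candidate Y ranks first.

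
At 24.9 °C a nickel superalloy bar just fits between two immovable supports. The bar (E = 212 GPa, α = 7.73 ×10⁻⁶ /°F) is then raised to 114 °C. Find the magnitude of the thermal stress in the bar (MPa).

263 MPa

α = 7.73×10⁻⁶/°F × 9/5 = 13.9×10⁻⁶/K.
ΔT = 89.10 K. Constrained thermal stress σ = E·α·ΔT = 212.0×10³ MPa × 13.9×10⁻⁶ × 89.10 = 263 MPa (compressive).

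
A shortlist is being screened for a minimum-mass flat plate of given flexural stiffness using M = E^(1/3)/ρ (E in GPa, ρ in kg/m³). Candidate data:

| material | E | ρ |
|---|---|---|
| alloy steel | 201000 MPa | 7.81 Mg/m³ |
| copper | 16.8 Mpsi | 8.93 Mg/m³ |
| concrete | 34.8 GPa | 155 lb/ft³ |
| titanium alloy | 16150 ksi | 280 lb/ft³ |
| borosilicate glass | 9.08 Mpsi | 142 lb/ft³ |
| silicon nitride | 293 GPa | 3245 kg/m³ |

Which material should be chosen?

Convert each candidate to consistent units, then evaluate M:
  alloy steel: E = 201.0 GPa, ρ = 7810 kg/m³
  copper: E = 115.8 GPa, ρ = 8930 kg/m³
  concrete: E = 34.80 GPa, ρ = 2483 kg/m³
  titanium alloy: E = 111.4 GPa, ρ = 4485 kg/m³
  borosilicate glass: E = 62.60 GPa, ρ = 2275 kg/m³
  silicon nitride: E = 293.0 GPa, ρ = 3245 kg/m³
  silicon nitride: M = 2.05×10⁻³
  borosilicate glass: M = 1.75×10⁻³
  concrete: M = 1.31×10⁻³
  titanium alloy: M = 1.07×10⁻³
  alloy steel: M = 0.750×10⁻³
  copper: M = 0.546×10⁻³
The maximum is for silicon nitride.

silicon nitride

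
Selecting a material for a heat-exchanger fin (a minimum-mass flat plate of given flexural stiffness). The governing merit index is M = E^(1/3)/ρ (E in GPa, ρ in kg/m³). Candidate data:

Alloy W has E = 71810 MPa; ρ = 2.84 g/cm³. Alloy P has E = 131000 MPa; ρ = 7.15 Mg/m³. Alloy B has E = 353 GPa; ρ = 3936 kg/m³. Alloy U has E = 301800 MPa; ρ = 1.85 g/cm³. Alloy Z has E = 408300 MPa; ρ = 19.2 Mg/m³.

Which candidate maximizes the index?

alloy U

Convert each candidate to consistent units, then evaluate M:
  alloy W: E = 71.81 GPa, ρ = 2840 kg/m³
  alloy P: E = 131.0 GPa, ρ = 7150 kg/m³
  alloy B: E = 353.0 GPa, ρ = 3936 kg/m³
  alloy U: E = 301.8 GPa, ρ = 1850 kg/m³
  alloy Z: E = 408.3 GPa, ρ = 19200 kg/m³
  alloy U: M = 3.63×10⁻³
  alloy B: M = 1.80×10⁻³
  alloy W: M = 1.46×10⁻³
  alloy P: M = 0.710×10⁻³
  alloy Z: M = 0.386×10⁻³
The maximum is for alloy U.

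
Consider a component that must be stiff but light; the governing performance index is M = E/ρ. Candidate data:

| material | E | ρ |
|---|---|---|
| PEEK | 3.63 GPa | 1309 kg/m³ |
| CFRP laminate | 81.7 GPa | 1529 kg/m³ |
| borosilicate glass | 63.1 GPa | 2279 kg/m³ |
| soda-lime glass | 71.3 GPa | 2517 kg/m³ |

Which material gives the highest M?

Evaluate M for each candidate:
  CFRP laminate: M = 53.4 MN·m/kg
  soda-lime glass: M = 28.3 MN·m/kg
  borosilicate glass: M = 27.7 MN·m/kg
  PEEK: M = 2.77 MN·m/kg
CFRP laminate ranks first.

CFRP laminate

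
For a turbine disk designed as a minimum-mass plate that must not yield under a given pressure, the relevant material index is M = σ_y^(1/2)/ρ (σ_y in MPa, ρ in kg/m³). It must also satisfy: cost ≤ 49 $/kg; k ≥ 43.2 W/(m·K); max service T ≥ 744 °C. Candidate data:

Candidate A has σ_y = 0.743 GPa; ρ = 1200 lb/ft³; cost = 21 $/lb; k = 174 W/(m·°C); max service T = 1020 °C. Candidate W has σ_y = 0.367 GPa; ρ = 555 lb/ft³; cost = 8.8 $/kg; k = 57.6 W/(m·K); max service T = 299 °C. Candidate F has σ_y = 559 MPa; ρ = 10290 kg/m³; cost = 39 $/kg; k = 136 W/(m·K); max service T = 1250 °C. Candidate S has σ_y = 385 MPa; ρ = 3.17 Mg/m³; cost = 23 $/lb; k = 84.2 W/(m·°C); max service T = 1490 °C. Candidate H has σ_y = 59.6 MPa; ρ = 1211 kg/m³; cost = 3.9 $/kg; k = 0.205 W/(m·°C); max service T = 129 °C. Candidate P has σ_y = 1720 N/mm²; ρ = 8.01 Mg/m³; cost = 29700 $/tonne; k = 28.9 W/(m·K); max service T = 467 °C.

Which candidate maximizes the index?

candidate F

Screen on constraints: cost ≤ 49 $/kg; k ≥ 43.2 W/(m·K); max service T ≥ 744 °C. Survivors: candidate A, candidate F.
After converting to SI:
  candidate A: σ_y = 743.0 MPa, ρ = 19220 kg/m³
  candidate F: σ_y = 559.0 MPa, ρ = 10290 kg/m³
  candidate F: M = 2.30×10⁻³
  candidate A: M = 1.42×10⁻³
Candidate F has the largest M.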